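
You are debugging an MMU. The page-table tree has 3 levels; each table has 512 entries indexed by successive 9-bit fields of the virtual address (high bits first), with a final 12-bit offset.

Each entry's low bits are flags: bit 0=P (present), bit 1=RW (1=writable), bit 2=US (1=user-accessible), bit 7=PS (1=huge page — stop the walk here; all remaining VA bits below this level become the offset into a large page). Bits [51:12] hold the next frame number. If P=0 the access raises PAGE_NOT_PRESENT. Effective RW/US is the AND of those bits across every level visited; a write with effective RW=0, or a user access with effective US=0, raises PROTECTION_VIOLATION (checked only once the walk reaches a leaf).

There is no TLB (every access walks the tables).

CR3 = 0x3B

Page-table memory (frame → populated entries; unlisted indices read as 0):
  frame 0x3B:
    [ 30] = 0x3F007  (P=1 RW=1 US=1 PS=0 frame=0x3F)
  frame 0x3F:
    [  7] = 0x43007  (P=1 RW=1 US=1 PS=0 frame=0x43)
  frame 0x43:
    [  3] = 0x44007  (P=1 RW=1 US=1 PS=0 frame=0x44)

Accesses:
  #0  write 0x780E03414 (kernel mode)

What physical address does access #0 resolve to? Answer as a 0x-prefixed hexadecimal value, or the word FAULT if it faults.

Trace:
#0 VA=0x780E03414 (w,kernel):
  lvl0: tbl 0x3B, slot 30 ⇒ 0x3F007 (P1/RW1/US1/PS0)
  lvl1: tbl 0x3F, slot 7 ⇒ 0x43007 (P1/RW1/US1/PS0)
  lvl2: tbl 0x43, slot 3 ⇒ 0x44007 (P1/RW1/US1/PS0)
  ⇒ phys 0x44414  [3 reads]

Access #0 PA: 0x44414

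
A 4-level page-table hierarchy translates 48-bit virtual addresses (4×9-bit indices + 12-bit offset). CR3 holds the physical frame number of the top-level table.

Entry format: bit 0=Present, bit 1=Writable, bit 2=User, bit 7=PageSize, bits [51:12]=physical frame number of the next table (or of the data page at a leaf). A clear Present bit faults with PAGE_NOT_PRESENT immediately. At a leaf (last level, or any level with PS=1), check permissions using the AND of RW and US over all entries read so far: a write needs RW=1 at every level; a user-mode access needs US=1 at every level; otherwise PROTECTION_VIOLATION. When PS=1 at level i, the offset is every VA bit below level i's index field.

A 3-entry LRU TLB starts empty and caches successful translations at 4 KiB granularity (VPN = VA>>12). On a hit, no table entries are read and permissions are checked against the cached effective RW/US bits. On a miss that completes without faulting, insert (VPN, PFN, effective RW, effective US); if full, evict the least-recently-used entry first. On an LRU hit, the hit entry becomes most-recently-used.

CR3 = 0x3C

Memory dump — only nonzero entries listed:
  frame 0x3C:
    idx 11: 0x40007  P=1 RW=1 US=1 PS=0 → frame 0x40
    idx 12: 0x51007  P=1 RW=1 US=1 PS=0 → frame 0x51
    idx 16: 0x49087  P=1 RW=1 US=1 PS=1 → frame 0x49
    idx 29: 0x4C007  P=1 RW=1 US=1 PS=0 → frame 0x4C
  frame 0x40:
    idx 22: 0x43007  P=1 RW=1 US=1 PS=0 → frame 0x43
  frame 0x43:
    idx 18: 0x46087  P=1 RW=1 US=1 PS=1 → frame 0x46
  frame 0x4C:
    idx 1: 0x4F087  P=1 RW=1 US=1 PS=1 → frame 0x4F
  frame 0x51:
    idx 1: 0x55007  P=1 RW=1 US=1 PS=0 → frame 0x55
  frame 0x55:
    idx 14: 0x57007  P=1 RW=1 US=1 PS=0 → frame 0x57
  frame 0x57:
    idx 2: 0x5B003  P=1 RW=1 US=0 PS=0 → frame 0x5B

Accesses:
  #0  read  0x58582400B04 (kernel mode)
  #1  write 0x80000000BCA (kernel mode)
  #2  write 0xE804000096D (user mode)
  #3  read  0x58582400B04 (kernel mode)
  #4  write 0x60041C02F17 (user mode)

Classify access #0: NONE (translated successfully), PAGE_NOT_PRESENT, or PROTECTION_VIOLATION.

Walk each access:
#0 VA=0x58582400B04 (r,kernel):
  lvl0: tbl 0x3C, slot 11 ⇒ 0x40007 (P1/RW1/US1/PS0)
  lvl1: tbl 0x40, slot 22 ⇒ 0x43007 (P1/RW1/US1/PS0)
  lvl2: tbl 0x43, slot 18 ⇒ 0x46087 (P1/RW1/US1/PS1)
  → PA=0x46B04 (huge @L2)  (3 entries read)
#1 VA=0x80000000BCA (w,kernel):
  lvl0: tbl 0x3C, slot 16 ⇒ 0x49087 (P1/RW1/US1/PS1)
  → PA=0x49BCA (huge @L0)  (1 entries read)
#2 VA=0xE804000096D (w,user):
  lvl0: tbl 0x3C, slot 29 ⇒ 0x4C007 (P1/RW1/US1/PS0)
  lvl1: tbl 0x4C, slot 1 ⇒ 0x4F087 (P1/RW1/US1/PS1)
  → PA=0x4F96D (huge @L1)  (2 entries read)
#3 VA=0x58582400B04 (r,kernel):
  TLB hit vpn=0x58582400 → PA=0x46B04
#4 VA=0x60041C02F17 (w,user):
  lvl0: tbl 0x3C, slot 12 ⇒ 0x51007 (P1/RW1/US1/PS0)
  lvl1: tbl 0x51, slot 1 ⇒ 0x55007 (P1/RW1/US1/PS0)
  lvl2: tbl 0x55, slot 14 ⇒ 0x57007 (P1/RW1/US1/PS0)
  lvl3: tbl 0x57, slot 2 ⇒ 0x5B003 (P1/RW1/US0/PS0)
  → PROTECTION_VIOLATION  (4 entries read)

Access #0 fault: NONE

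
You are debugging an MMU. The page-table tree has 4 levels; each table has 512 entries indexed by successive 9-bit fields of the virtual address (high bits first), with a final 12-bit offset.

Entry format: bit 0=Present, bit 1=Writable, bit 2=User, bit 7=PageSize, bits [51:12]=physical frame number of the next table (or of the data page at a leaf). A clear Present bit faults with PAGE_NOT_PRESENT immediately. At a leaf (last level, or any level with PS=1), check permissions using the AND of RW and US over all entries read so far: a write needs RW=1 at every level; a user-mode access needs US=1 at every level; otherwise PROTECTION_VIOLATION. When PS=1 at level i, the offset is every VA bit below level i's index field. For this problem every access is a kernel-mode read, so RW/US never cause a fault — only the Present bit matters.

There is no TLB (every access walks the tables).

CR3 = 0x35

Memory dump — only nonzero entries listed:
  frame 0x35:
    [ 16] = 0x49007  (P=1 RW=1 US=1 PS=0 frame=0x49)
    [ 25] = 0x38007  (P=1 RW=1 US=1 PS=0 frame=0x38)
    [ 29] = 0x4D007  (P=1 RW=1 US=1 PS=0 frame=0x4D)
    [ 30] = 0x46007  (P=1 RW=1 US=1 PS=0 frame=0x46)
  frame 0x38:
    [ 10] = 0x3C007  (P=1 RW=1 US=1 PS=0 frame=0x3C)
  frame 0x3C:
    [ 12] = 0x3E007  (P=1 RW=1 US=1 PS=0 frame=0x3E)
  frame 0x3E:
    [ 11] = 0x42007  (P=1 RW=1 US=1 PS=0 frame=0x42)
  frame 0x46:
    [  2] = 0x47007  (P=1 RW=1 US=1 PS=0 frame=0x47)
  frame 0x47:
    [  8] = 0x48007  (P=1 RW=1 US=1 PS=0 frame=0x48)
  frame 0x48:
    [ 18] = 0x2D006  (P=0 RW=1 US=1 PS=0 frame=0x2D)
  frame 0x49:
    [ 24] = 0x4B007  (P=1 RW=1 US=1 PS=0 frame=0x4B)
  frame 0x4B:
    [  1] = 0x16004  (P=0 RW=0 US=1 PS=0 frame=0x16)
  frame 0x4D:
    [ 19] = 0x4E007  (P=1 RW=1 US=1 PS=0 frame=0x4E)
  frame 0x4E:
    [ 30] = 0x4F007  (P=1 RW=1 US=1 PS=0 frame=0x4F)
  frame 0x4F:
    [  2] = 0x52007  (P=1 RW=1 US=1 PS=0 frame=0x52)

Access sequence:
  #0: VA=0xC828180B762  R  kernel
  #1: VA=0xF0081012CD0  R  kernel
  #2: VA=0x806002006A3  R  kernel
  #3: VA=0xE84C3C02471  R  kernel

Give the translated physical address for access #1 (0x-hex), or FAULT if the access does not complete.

Per-access translation:
#0 VA=0xC828180B762 (r,kernel):
  L0 @0x35[25] → 0x38007  P=1,RW=1,US=1,PS=0
  L1 @0x38[10] → 0x3C007  P=1,RW=1,US=1,PS=0
  L2 @0x3C[12] → 0x3E007  P=1,RW=1,US=1,PS=0
  L3 @0x3E[11] → 0x42007  P=1,RW=1,US=1,PS=0
  → PA=0x42762  (4 entries read)
#1 VA=0xF0081012CD0 (r,kernel):
  L0 @0x35[30] → 0x46007  P=1,RW=1,US=1,PS=0
  L1 @0x46[2] → 0x47007  P=1,RW=1,US=1,PS=0
  L2 @0x47[8] → 0x48007  P=1,RW=1,US=1,PS=0
  L3 @0x48[18] → 0x2D006  P=0,RW=1,US=1,PS=0
  ⇒ fault: PAGE_NOT_PRESENT  — 4 lookups
#2 VA=0x806002006A3 (r,kernel):
  L0 @0x35[16] → 0x49007  P=1,RW=1,US=1,PS=0
  L1 @0x49[24] → 0x4B007  P=1,RW=1,US=1,PS=0
  L2 @0x4B[1] → 0x16004  P=0,RW=0,US=1,PS=0
  ⇒ fault: PAGE_NOT_PRESENT  — 3 lookups
#3 VA=0xE84C3C02471 (r,kernel):
  L0 @0x35[29] → 0x4D007  P=1,RW=1,US=1,PS=0
  L1 @0x4D[19] → 0x4E007  P=1,RW=1,US=1,PS=0
  L2 @0x4E[30] → 0x4F007  P=1,RW=1,US=1,PS=0
  L3 @0x4F[2] → 0x52007  P=1,RW=1,US=1,PS=0
  → PA=0x52471  (4 entries read)

Access #1 PA: FAULT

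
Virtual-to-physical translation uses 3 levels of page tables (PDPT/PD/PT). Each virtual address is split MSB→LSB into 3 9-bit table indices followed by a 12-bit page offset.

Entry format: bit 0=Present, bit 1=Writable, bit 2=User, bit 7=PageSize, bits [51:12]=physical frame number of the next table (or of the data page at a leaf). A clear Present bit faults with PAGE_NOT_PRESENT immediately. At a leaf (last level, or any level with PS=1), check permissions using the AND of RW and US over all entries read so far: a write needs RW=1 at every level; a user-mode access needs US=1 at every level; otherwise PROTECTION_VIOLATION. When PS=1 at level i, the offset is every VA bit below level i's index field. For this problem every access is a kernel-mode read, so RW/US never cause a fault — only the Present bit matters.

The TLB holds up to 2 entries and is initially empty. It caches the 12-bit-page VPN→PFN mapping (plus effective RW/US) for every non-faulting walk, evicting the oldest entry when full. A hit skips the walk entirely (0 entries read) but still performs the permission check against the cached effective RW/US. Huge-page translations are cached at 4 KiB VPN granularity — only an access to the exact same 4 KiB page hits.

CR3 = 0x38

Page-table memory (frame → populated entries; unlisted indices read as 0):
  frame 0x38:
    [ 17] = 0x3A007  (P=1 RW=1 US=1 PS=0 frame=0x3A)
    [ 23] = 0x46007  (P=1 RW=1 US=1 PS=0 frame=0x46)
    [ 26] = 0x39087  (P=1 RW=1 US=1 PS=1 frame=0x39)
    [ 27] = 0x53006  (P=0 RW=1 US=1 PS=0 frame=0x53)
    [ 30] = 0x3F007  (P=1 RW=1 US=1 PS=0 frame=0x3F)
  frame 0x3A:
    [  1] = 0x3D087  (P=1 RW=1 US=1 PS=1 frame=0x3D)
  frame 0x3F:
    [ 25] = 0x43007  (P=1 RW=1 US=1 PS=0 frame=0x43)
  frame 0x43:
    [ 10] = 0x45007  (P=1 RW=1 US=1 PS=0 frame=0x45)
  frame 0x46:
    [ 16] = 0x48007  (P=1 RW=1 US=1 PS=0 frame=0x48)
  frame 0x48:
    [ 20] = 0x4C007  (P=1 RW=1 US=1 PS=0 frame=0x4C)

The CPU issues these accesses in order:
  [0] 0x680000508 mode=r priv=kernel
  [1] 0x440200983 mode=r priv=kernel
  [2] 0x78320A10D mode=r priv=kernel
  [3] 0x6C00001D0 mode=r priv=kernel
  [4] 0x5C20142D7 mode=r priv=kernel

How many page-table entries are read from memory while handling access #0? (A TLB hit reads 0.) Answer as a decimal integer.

Per-access translation:
#0 VA=0x680000508 (r,kernel):
  lvl0: tbl 0x38, slot 26 ⇒ 0x39087 (P1/RW1/US1/PS1)
  → PA=0x39508 (huge @L0)  (1 entries read)
#1 VA=0x440200983 (r,kernel):
  lvl0: tbl 0x38, slot 17 ⇒ 0x3A007 (P1/RW1/US1/PS0)
  lvl1: tbl 0x3A, slot 1 ⇒ 0x3D087 (P1/RW1/US1/PS1)
  → PA=0x3D983 (huge @L1)  (2 entries read)
#2 VA=0x78320A10D (r,kernel):
  lvl0: tbl 0x38, slot 30 ⇒ 0x3F007 (P1/RW1/US1/PS0)
  lvl1: tbl 0x3F, slot 25 ⇒ 0x43007 (P1/RW1/US1/PS0)
  lvl2: tbl 0x43, slot 10 ⇒ 0x45007 (P1/RW1/US1/PS0)
  → PA=0x4510D  (3 entries read)
#3 VA=0x6C00001D0 (r,kernel):
  lvl0: tbl 0x38, slot 27 ⇒ 0x53006 (P0/RW1/US1/PS0)
  ⇒ fault: PAGE_NOT_PRESENT  — 1 lookups
#4 VA=0x5C20142D7 (r,kernel):
  lvl0: tbl 0x38, slot 23 ⇒ 0x46007 (P1/RW1/US1/PS0)
  lvl1: tbl 0x46, slot 16 ⇒ 0x48007 (P1/RW1/US1/PS0)
  lvl2: tbl 0x48, slot 20 ⇒ 0x4C007 (P1/RW1/US1/PS0)
  → PA=0x4C2D7  (3 entries read)

Entries read for #0: 1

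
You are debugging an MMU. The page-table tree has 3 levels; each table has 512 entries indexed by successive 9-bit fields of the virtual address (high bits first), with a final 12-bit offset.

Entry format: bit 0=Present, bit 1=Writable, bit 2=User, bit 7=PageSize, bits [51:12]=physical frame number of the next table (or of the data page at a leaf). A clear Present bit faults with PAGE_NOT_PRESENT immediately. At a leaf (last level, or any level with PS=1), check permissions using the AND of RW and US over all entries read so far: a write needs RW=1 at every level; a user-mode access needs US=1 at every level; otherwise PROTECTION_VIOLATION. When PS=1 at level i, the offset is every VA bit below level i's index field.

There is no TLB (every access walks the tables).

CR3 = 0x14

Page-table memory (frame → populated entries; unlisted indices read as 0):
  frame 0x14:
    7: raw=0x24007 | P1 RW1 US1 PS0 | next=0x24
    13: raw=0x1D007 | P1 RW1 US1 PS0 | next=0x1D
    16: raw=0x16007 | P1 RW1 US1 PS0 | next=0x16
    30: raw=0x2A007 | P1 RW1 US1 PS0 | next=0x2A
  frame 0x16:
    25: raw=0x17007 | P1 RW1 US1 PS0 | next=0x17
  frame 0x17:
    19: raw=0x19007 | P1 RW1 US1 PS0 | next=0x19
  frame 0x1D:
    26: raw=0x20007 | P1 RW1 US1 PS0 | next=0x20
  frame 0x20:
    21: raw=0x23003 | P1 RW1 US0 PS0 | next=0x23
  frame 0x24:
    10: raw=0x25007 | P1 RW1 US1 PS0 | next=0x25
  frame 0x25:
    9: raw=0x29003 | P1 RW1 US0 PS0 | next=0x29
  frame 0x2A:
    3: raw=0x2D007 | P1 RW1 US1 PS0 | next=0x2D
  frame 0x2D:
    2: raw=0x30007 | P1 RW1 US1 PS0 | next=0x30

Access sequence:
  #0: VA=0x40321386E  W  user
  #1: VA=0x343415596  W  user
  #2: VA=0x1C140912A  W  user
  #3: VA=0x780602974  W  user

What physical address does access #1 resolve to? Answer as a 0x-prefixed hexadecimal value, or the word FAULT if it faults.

Walk each access:
#0 VA=0x40321386E (w,user):
  lvl0: tbl 0x14, slot 16 ⇒ 0x16007 (P1/RW1/US1/PS0)
  lvl1: tbl 0x16, slot 25 ⇒ 0x17007 (P1/RW1/US1/PS0)
  lvl2: tbl 0x17, slot 19 ⇒ 0x19007 (P1/RW1/US1/PS0)
  ⇒ phys 0x1986E  [3 reads]
#1 VA=0x343415596 (w,user):
  lvl0: tbl 0x14, slot 13 ⇒ 0x1D007 (P1/RW1/US1/PS0)
  lvl1: tbl 0x1D, slot 26 ⇒ 0x20007 (P1/RW1/US1/PS0)
  lvl2: tbl 0x20, slot 21 ⇒ 0x23003 (P1/RW1/US0/PS0)
  ⇒ fault: PROTECTION_VIOLATION  — 3 lookups
#2 VA=0x1C140912A (w,user):
  lvl0: tbl 0x14, slot 7 ⇒ 0x24007 (P1/RW1/US1/PS0)
  lvl1: tbl 0x24, slot 10 ⇒ 0x25007 (P1/RW1/US1/PS0)
  lvl2: tbl 0x25, slot 9 ⇒ 0x29003 (P1/RW1/US0/PS0)
  ⇒ fault: PROTECTION_VIOLATION  — 3 lookups
#3 VA=0x780602974 (w,user):
  lvl0: tbl 0x14, slot 30 ⇒ 0x2A007 (P1/RW1/US1/PS0)
  lvl1: tbl 0x2A, slot 3 ⇒ 0x2D007 (P1/RW1/US1/PS0)
  lvl2: tbl 0x2D, slot 2 ⇒ 0x30007 (P1/RW1/US1/PS0)
  ⇒ phys 0x30974  [3 reads]

Access #1 PA: FAULT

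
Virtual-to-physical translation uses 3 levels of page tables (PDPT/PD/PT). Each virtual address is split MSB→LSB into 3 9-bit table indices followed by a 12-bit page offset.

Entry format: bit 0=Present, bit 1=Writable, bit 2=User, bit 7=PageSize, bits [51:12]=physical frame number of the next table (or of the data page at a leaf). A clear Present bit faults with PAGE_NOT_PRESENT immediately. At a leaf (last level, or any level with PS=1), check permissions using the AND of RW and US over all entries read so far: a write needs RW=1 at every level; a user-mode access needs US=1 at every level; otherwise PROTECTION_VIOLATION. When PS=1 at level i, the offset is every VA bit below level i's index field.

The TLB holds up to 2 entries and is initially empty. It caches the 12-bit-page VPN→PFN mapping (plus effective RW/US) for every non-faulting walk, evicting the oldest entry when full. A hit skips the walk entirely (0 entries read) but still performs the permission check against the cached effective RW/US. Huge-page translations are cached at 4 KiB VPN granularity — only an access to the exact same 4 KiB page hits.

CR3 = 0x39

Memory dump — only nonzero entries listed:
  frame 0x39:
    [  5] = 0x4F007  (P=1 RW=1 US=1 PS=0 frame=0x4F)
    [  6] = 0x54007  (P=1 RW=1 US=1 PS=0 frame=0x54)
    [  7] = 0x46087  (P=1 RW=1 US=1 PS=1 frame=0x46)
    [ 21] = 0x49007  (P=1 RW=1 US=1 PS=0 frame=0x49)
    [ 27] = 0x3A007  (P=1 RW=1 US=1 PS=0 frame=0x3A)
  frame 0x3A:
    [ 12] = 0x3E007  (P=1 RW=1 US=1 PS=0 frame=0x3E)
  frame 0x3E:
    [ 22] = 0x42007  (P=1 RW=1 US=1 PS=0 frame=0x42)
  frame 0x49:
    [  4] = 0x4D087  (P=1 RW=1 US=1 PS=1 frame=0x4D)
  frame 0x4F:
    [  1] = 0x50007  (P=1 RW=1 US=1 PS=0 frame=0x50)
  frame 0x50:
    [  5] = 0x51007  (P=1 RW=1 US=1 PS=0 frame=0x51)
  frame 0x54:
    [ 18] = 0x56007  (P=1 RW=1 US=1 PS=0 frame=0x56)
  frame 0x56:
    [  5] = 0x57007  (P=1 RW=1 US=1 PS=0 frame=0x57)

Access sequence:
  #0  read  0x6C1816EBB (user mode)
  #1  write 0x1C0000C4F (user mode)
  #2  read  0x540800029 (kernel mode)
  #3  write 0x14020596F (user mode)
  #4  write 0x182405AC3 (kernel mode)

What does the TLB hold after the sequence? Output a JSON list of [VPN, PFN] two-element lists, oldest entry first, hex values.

Walk each access:
#0 VA=0x6C1816EBB (r,user):
  [0] read 0x39 idx=27: raw=0x3A007 flags P=1 W=1 U=1 S=0
  [1] read 0x3A idx=12: raw=0x3E007 flags P=1 W=1 U=1 S=0
  [2] read 0x3E idx=22: raw=0x42007 flags P=1 W=1 U=1 S=0
  → PA=0x42EBB  (3 entries read)
#1 VA=0x1C0000C4F (w,user):
  [0] read 0x39 idx=7: raw=0x46087 flags P=1 W=1 U=1 S=1
  → PA=0x46C4F (huge @L0)  (1 entries read)
#2 VA=0x540800029 (r,kernel):
  [0] read 0x39 idx=21: raw=0x49007 flags P=1 W=1 U=1 S=0
  [1] read 0x49 idx=4: raw=0x4D087 flags P=1 W=1 U=1 S=1
  → PA=0x4D029 (huge @L1)  (2 entries read)
#3 VA=0x14020596F (w,user):
  [0] read 0x39 idx=5: raw=0x4F007 flags P=1 W=1 U=1 S=0
  [1] read 0x4F idx=1: raw=0x50007 flags P=1 W=1 U=1 S=0
  [2] read 0x50 idx=5: raw=0x51007 flags P=1 W=1 U=1 S=0
  → PA=0x5196F  (3 entries read)
#4 VA=0x182405AC3 (w,kernel):
  [0] read 0x39 idx=6: raw=0x54007 flags P=1 W=1 U=1 S=0
  [1] read 0x54 idx=18: raw=0x56007 flags P=1 W=1 U=1 S=0
  [2] read 0x56 idx=5: raw=0x57007 flags P=1 W=1 U=1 S=0
  → PA=0x57AC3  (3 entries read)

TLB: [["0x140205", "0x51"], ["0x182405", "0x57"]]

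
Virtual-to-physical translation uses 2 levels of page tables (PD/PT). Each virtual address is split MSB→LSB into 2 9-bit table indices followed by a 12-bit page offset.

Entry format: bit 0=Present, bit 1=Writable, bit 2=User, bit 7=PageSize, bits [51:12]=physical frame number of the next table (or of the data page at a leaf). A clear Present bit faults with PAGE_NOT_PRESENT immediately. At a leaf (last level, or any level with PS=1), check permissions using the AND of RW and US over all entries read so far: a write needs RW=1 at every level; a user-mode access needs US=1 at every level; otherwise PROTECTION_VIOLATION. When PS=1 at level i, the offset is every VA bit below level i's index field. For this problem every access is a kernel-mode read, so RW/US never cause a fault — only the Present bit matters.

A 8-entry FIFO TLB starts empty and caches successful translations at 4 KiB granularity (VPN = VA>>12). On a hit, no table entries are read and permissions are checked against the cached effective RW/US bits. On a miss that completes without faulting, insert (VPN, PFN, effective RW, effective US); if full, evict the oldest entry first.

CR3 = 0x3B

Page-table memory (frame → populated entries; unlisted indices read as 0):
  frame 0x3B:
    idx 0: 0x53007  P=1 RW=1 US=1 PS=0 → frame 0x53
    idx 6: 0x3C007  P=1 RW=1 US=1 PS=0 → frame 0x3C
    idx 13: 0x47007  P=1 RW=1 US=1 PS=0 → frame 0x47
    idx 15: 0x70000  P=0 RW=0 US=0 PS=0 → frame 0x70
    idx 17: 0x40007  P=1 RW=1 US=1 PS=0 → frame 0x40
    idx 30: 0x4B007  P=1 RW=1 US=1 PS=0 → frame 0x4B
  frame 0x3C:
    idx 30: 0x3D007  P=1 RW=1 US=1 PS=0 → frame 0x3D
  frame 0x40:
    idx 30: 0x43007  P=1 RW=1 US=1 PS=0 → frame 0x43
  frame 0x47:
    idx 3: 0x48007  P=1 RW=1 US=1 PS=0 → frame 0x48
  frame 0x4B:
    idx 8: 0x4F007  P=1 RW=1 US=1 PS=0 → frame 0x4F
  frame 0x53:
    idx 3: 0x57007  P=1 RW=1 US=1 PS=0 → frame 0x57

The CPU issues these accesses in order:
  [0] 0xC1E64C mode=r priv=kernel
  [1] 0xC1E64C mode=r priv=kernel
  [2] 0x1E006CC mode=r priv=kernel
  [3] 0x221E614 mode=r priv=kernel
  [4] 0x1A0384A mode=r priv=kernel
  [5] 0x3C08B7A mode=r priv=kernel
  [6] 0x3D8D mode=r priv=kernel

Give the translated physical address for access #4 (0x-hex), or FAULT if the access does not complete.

Trace:
#0 VA=0xC1E64C (r,kernel):
  L0: frame=0x3B idx=6 entry=0x3C007 [P=1 RW=1 US=1 PS=0]
  L1: frame=0x3C idx=30 entry=0x3D007 [P=1 RW=1 US=1 PS=0]
  ⇒ phys 0x3D64C  [2 reads]
#1 VA=0xC1E64C (r,kernel):
  TLB hit vpn=0xC1E → PA=0x3D64C
#2 VA=0x1E006CC (r,kernel):
  L0: frame=0x3B idx=15 entry=0x70000 [P=0 RW=0 US=0 PS=0]
  ✗ PAGE_NOT_PRESENT  [1 reads]
#3 VA=0x221E614 (r,kernel):
  L0: frame=0x3B idx=17 entry=0x40007 [P=1 RW=1 US=1 PS=0]
  L1: frame=0x40 idx=30 entry=0x43007 [P=1 RW=1 US=1 PS=0]
  ⇒ phys 0x43614  [2 reads]
#4 VA=0x1A0384A (r,kernel):
  L0: frame=0x3B idx=13 entry=0x47007 [P=1 RW=1 US=1 PS=0]
  L1: frame=0x47 idx=3 entry=0x48007 [P=1 RW=1 US=1 PS=0]
  ⇒ phys 0x4884A  [2 reads]
#5 VA=0x3C08B7A (r,kernel):
  L0: frame=0x3B idx=30 entry=0x4B007 [P=1 RW=1 US=1 PS=0]
  L1: frame=0x4B idx=8 entry=0x4F007 [P=1 RW=1 US=1 PS=0]
  ⇒ phys 0x4FB7A  [2 reads]
#6 VA=0x3D8D (r,kernel):
  L0: frame=0x3B idx=0 entry=0x53007 [P=1 RW=1 US=1 PS=0]
  L1: frame=0x53 idx=3 entry=0x57007 [P=1 RW=1 US=1 PS=0]
  ⇒ phys 0x57D8D  [2 reads]

Access #4 PA: 0x4884A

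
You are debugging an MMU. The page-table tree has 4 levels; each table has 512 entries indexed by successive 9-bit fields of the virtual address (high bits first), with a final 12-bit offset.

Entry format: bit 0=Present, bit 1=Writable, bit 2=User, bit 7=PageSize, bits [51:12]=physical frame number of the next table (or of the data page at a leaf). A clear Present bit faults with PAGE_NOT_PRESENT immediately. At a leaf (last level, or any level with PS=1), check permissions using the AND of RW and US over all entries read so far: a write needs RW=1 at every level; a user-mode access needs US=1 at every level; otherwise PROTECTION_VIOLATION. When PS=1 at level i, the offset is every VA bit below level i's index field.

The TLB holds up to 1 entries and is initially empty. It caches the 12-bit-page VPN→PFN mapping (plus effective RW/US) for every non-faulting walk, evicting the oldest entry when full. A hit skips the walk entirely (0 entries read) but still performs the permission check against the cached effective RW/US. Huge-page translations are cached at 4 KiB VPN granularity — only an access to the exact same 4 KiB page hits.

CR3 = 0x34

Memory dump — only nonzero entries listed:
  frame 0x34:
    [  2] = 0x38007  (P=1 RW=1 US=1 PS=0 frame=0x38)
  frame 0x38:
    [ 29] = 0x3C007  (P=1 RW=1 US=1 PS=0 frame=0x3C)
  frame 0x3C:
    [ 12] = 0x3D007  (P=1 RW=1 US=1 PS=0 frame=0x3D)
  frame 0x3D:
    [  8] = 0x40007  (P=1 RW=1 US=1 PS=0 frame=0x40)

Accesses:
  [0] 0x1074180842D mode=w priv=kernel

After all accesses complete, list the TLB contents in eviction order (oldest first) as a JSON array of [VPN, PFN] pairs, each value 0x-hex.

Walk each access:
#0 VA=0x1074180842D (w,kernel):
  [0] read 0x34 idx=2: raw=0x38007 flags P=1 W=1 U=1 S=0
  [1] read 0x38 idx=29: raw=0x3C007 flags P=1 W=1 U=1 S=0
  [2] read 0x3C idx=12: raw=0x3D007 flags P=1 W=1 U=1 S=0
  [3] read 0x3D idx=8: raw=0x40007 flags P=1 W=1 U=1 S=0
  ✓ 0x4042D  — 4 lookups

TLB: [["0x10741808", "0x40"]]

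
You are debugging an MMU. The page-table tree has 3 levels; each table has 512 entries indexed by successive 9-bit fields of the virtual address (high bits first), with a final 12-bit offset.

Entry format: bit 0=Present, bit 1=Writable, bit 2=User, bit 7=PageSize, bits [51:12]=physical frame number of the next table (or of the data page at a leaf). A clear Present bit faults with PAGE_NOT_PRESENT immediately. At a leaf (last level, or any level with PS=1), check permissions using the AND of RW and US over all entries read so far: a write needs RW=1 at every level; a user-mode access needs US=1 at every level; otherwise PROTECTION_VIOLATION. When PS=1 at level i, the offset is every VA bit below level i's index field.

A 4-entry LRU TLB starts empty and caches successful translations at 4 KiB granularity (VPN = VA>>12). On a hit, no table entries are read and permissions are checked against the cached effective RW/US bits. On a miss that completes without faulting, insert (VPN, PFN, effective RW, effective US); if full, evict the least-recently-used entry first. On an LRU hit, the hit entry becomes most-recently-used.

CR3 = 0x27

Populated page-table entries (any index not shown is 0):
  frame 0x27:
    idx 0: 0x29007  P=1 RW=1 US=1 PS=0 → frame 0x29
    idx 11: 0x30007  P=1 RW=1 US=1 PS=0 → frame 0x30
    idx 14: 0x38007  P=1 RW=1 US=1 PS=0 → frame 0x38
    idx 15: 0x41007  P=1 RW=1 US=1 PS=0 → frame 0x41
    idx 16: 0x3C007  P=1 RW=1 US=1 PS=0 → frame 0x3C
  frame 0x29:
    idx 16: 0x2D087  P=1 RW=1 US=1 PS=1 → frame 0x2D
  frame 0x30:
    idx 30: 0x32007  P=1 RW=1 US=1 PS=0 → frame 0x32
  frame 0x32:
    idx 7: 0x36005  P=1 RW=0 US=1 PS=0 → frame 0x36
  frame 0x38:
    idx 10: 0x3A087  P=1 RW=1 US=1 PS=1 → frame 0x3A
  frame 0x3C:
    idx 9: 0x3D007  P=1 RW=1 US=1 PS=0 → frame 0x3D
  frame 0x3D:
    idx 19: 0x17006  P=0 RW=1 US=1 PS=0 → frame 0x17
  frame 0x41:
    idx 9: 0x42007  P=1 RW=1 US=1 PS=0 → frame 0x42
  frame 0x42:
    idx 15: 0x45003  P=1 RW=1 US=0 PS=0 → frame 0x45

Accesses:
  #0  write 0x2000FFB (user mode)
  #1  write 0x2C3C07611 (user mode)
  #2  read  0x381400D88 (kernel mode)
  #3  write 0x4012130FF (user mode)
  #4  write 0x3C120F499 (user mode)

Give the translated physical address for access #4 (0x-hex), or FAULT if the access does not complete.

Walk each access:
#0 VA=0x2000FFB (w,user):
  L0 @0x27[0] → 0x29007  P=1,RW=1,US=1,PS=0
  L1 @0x29[16] → 0x2D087  P=1,RW=1,US=1,PS=1
  ✓ 0x2DFFB (huge @L1)  — 2 lookups
#1 VA=0x2C3C07611 (w,user):
  L0 @0x27[11] → 0x30007  P=1,RW=1,US=1,PS=0
  L1 @0x30[30] → 0x32007  P=1,RW=1,US=1,PS=0
  L2 @0x32[7] → 0x36005  P=1,RW=0,US=1,PS=0
  ✗ PROTECTION_VIOLATION  [3 reads]
#2 VA=0x381400D88 (r,kernel):
  L0 @0x27[14] → 0x38007  P=1,RW=1,US=1,PS=0
  L1 @0x38[10] → 0x3A087  P=1,RW=1,US=1,PS=1
  ✓ 0x3AD88 (huge @L1)  — 2 lookups
#3 VA=0x4012130FF (w,user):
  L0 @0x27[16] → 0x3C007  P=1,RW=1,US=1,PS=0
  L1 @0x3C[9] → 0x3D007  P=1,RW=1,US=1,PS=0
  L2 @0x3D[19] → 0x17006  P=0,RW=1,US=1,PS=0
  ✗ PAGE_NOT_PRESENT  [3 reads]
#4 VA=0x3C120F499 (w,user):
  L0 @0x27[15] → 0x41007  P=1,RW=1,US=1,PS=0
  L1 @0x41[9] → 0x42007  P=1,RW=1,US=1,PS=0
  L2 @0x42[15] → 0x45003  P=1,RW=1,US=0,PS=0
  ✗ PROTECTION_VIOLATION  [3 reads]

Access #4 PA: FAULT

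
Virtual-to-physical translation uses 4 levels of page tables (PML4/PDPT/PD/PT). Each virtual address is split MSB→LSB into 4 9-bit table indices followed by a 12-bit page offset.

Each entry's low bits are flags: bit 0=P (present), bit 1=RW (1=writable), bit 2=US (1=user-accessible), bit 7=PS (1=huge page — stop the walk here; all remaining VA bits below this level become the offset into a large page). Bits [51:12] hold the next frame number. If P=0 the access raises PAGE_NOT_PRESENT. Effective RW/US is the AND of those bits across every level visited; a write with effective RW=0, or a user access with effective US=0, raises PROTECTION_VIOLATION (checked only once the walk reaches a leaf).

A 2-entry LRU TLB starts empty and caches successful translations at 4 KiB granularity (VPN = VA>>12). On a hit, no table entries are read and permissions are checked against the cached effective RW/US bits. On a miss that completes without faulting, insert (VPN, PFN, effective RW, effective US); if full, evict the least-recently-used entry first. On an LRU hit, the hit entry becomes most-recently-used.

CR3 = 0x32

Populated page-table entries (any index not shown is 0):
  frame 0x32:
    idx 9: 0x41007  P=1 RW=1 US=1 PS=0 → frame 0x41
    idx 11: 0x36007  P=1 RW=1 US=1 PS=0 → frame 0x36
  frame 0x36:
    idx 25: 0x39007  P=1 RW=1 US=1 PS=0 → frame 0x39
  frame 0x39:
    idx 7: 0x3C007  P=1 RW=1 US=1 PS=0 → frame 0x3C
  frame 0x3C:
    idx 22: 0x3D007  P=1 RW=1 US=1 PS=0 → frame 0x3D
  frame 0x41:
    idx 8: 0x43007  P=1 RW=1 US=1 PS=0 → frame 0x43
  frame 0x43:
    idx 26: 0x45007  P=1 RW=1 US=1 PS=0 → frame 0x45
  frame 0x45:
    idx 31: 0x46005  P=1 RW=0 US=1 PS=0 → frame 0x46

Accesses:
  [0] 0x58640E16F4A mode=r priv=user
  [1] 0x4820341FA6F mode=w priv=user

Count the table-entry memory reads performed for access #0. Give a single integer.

Trace:
#0 VA=0x58640E16F4A (r,user):
  [0] read 0x32 idx=11: raw=0x36007 flags P=1 W=1 U=1 S=0
  [1] read 0x36 idx=25: raw=0x39007 flags P=1 W=1 U=1 S=0
  [2] read 0x39 idx=7: raw=0x3C007 flags P=1 W=1 U=1 S=0
  [3] read 0x3C idx=22: raw=0x3D007 flags P=1 W=1 U=1 S=0
  → PA=0x3DF4A  (4 entries read)
#1 VA=0x4820341FA6F (w,user):
  [0] read 0x32 idx=9: raw=0x41007 flags P=1 W=1 U=1 S=0
  [1] read 0x41 idx=8: raw=0x43007 flags P=1 W=1 U=1 S=0
  [2] read 0x43 idx=26: raw=0x45007 flags P=1 W=1 U=1 S=0
  [3] read 0x45 idx=31: raw=0x46005 flags P=1 W=0 U=1 S=0
  ⇒ fault: PROTECTION_VIOLATION  — 4 lookups

Entries read for #0: 4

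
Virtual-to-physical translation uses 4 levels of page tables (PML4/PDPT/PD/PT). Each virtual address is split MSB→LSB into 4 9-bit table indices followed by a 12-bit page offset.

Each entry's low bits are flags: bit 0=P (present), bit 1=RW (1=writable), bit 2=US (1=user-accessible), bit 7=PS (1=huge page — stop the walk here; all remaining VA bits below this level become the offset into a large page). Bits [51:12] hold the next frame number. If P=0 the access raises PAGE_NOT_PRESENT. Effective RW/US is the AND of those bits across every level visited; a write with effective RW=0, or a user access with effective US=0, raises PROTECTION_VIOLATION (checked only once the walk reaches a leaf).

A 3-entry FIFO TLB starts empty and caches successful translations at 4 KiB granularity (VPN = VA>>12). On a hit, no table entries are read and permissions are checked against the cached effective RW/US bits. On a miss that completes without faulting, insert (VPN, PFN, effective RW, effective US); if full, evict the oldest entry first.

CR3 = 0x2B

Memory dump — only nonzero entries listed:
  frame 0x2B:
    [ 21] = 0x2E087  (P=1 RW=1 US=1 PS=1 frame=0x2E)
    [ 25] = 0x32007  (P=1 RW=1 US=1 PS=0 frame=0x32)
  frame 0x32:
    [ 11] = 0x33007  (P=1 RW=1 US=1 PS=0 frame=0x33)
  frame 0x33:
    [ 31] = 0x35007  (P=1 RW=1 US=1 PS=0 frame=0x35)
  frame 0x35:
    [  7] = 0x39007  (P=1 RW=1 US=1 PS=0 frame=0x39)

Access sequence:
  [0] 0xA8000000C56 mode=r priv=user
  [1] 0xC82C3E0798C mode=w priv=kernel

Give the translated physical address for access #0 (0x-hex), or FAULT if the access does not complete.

Trace:
#0 VA=0xA8000000C56 (r,user):
  L0 @0x2B[21] → 0x2E087  P=1,RW=1,US=1,PS=1
  ⇒ phys 0x2EC56 (huge @L0)  [1 reads]
#1 VA=0xC82C3E0798C (w,kernel):
  L0 @0x2B[25] → 0x32007  P=1,RW=1,US=1,PS=0
  L1 @0x32[11] → 0x33007  P=1,RW=1,US=1,PS=0
  L2 @0x33[31] → 0x35007  P=1,RW=1,US=1,PS=0
  L3 @0x35[7] → 0x39007  P=1,RW=1,US=1,PS=0
  ⇒ phys 0x3998C  [4 reads]

Access #0 PA: 0x2EC56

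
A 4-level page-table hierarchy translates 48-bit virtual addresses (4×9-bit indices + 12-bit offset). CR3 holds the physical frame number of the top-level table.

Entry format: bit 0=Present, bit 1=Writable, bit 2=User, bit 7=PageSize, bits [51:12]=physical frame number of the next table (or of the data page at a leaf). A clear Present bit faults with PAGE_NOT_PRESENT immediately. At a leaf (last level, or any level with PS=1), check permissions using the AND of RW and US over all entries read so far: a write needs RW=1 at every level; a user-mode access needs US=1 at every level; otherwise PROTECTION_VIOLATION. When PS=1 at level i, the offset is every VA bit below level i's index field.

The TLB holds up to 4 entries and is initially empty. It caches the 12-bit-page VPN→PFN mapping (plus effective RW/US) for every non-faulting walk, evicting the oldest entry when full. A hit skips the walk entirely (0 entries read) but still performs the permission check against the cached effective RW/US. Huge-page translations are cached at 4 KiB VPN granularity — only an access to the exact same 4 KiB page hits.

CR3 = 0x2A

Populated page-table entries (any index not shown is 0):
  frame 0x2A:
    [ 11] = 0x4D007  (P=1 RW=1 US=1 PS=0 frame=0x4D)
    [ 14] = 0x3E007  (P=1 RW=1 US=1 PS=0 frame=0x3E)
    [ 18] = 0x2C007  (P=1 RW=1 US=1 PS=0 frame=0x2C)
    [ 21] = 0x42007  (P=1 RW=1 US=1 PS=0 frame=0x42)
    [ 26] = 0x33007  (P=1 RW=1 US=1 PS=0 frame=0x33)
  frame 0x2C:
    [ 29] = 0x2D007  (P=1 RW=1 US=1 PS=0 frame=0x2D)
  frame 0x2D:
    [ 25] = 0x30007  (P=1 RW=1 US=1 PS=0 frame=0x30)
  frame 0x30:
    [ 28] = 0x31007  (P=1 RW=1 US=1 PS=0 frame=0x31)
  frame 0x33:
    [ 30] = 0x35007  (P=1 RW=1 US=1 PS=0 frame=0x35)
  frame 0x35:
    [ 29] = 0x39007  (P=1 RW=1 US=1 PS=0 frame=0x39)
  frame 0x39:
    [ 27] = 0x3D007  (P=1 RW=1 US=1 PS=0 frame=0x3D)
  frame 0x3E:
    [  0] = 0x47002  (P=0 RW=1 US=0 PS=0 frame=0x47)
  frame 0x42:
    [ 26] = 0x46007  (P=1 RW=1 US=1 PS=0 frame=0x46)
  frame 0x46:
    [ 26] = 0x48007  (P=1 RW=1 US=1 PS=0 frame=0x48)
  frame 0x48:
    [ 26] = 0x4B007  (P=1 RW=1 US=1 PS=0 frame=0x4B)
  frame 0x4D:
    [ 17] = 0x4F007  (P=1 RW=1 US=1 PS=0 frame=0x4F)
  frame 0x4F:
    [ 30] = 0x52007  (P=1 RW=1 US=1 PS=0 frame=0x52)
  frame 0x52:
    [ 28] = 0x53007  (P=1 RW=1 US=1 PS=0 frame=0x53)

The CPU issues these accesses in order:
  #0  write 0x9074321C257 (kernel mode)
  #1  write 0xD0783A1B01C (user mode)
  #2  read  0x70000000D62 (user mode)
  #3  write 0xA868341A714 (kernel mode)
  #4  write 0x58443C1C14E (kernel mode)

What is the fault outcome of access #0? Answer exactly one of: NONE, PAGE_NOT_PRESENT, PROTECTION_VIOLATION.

Trace:
#0 VA=0x9074321C257 (w,kernel):
  L0 @0x2A[18] → 0x2C007  P=1,RW=1,US=1,PS=0
  L1 @0x2C[29] → 0x2D007  P=1,RW=1,US=1,PS=0
  L2 @0x2D[25] → 0x30007  P=1,RW=1,US=1,PS=0
  L3 @0x30[28] → 0x31007  P=1,RW=1,US=1,PS=0
  → PA=0x31257  (4 entries read)
#1 VA=0xD0783A1B01C (w,user):
  L0 @0x2A[26] → 0x33007  P=1,RW=1,US=1,PS=0
  L1 @0x33[30] → 0x35007  P=1,RW=1,US=1,PS=0
  L2 @0x35[29] → 0x39007  P=1,RW=1,US=1,PS=0
  L3 @0x39[27] → 0x3D007  P=1,RW=1,US=1,PS=0
  → PA=0x3D01C  (4 entries read)
#2 VA=0x70000000D62 (r,user):
  L0 @0x2A[14] → 0x3E007  P=1,RW=1,US=1,PS=0
  L1 @0x3E[0] → 0x47002  P=0,RW=1,US=0,PS=0
  ✗ PAGE_NOT_PRESENT  [2 reads]
#3 VA=0xA868341A714 (w,kernel):
  L0 @0x2A[21] → 0x42007  P=1,RW=1,US=1,PS=0
  L1 @0x42[26] → 0x46007  P=1,RW=1,US=1,PS=0
  L2 @0x46[26] → 0x48007  P=1,RW=1,US=1,PS=0
  L3 @0x48[26] → 0x4B007  P=1,RW=1,US=1,PS=0
  → PA=0x4B714  (4 entries read)
#4 VA=0x58443C1C14E (w,kernel):
  L0 @0x2A[11] → 0x4D007  P=1,RW=1,US=1,PS=0
  L1 @0x4D[17] → 0x4F007  P=1,RW=1,US=1,PS=0
  L2 @0x4F[30] → 0x52007  P=1,RW=1,US=1,PS=0
  L3 @0x52[28] → 0x53007  P=1,RW=1,US=1,PS=0
  → PA=0x5314E  (4 entries read)

Access #0 fault: NONE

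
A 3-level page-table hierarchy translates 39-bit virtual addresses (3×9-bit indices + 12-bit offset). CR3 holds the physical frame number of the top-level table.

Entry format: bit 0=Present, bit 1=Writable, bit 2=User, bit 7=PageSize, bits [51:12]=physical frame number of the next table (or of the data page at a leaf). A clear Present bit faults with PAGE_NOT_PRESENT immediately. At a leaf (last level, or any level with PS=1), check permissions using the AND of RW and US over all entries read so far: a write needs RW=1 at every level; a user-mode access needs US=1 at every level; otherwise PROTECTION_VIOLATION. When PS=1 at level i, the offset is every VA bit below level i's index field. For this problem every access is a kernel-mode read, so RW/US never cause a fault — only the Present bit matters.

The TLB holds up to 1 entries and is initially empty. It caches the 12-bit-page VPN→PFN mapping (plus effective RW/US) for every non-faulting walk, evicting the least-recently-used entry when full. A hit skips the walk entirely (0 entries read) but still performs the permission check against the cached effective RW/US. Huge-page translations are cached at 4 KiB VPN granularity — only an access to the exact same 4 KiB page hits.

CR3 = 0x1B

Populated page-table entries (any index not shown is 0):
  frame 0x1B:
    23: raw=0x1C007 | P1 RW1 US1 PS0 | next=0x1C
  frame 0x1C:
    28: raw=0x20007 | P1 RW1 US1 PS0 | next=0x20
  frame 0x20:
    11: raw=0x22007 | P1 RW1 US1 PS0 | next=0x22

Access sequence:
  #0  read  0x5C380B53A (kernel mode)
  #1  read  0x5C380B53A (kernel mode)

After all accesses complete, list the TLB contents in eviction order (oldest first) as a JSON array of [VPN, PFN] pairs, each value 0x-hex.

Per-access translation:
#0 VA=0x5C380B53A (r,kernel):
  [0] read 0x1B idx=23: raw=0x1C007 flags P=1 W=1 U=1 S=0
  [1] read 0x1C idx=28: raw=0x20007 flags P=1 W=1 U=1 S=0
  [2] read 0x20 idx=11: raw=0x22007 flags P=1 W=1 U=1 S=0
  ⇒ phys 0x2253A  [3 reads]
#1 VA=0x5C380B53A (r,kernel):
  TLB hit vpn=0x5C380B → PA=0x2253A

TLB: [["0x5C380B", "0x22"]]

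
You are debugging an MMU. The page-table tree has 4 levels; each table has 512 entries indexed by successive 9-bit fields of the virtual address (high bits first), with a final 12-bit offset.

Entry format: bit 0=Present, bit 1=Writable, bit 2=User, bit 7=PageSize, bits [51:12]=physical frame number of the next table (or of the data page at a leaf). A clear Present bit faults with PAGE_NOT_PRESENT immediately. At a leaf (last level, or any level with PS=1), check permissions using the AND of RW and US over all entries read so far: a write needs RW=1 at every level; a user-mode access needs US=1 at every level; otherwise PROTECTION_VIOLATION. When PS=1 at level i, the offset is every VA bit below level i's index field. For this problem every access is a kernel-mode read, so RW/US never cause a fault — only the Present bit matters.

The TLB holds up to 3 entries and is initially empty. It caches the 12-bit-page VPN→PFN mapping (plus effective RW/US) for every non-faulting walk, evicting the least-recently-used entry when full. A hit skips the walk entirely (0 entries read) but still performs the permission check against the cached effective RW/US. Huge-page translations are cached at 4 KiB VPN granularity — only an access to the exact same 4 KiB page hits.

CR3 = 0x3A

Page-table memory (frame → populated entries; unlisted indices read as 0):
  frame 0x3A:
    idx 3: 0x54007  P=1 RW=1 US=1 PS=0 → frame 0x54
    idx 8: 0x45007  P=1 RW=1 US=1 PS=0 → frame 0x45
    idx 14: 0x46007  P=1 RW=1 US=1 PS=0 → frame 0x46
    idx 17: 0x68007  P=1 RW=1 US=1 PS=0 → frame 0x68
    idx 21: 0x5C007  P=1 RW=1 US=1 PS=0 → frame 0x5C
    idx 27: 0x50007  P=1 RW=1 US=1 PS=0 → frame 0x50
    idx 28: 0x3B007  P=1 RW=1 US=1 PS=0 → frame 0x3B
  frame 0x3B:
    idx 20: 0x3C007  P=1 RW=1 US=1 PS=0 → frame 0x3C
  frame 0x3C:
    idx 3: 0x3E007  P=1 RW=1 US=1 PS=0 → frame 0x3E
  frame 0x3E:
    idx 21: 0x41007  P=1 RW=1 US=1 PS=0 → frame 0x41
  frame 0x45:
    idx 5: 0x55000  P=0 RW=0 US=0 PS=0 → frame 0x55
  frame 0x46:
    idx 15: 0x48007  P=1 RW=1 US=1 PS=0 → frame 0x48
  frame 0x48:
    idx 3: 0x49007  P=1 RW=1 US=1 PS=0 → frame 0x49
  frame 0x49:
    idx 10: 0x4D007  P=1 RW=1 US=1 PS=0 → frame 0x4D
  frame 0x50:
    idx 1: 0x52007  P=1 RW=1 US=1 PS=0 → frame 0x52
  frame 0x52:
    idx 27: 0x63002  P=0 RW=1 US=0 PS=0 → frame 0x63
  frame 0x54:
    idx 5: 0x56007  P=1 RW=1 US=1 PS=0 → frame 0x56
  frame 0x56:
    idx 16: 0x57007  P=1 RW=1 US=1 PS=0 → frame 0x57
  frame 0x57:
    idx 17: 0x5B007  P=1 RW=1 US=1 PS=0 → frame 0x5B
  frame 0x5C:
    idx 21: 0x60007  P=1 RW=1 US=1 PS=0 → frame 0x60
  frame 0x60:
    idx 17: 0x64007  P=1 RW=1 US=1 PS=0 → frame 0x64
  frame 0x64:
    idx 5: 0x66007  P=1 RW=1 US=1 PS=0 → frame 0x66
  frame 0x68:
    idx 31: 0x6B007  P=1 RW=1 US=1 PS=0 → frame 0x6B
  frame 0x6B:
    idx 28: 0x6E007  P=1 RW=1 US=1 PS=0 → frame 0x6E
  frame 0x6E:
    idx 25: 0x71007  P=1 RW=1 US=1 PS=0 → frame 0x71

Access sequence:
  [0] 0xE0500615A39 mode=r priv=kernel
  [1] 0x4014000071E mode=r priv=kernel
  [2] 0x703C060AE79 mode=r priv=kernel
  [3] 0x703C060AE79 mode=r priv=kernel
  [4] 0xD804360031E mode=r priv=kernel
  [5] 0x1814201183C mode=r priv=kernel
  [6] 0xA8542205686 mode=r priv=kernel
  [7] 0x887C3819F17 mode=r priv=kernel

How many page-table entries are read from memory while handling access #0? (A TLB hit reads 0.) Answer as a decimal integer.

Trace:
#0 VA=0xE0500615A39 (r,kernel):
  L0 @0x3A[28] → 0x3B007  P=1,RW=1,US=1,PS=0
  L1 @0x3B[20] → 0x3C007  P=1,RW=1,US=1,PS=0
  L2 @0x3C[3] → 0x3E007  P=1,RW=1,US=1,PS=0
  L3 @0x3E[21] → 0x41007  P=1,RW=1,US=1,PS=0
  → PA=0x41A39  (4 entries read)
#1 VA=0x4014000071E (r,kernel):
  L0 @0x3A[8] → 0x45007  P=1,RW=1,US=1,PS=0
  L1 @0x45[5] → 0x55000  P=0,RW=0,US=0,PS=0
  ⇒ fault: PAGE_NOT_PRESENT  — 2 lookups
#2 VA=0x703C060AE79 (r,kernel):
  L0 @0x3A[14] → 0x46007  P=1,RW=1,US=1,PS=0
  L1 @0x46[15] → 0x48007  P=1,RW=1,US=1,PS=0
  L2 @0x48[3] → 0x49007  P=1,RW=1,US=1,PS=0
  L3 @0x49[10] → 0x4D007  P=1,RW=1,US=1,PS=0
  → PA=0x4DE79  (4 entries read)
#3 VA=0x703C060AE79 (r,kernel):
  TLB hit vpn=0x703C060A → PA=0x4DE79
#4 VA=0xD804360031E (r,kernel):
  L0 @0x3A[27] → 0x50007  P=1,RW=1,US=1,PS=0
  L1 @0x50[1] → 0x52007  P=1,RW=1,US=1,PS=0
  L2 @0x52[27] → 0x63002  P=0,RW=1,US=0,PS=0
  ⇒ fault: PAGE_NOT_PRESENT  — 3 lookups
#5 VA=0x1814201183C (r,kernel):
  L0 @0x3A[3] → 0x54007  P=1,RW=1,US=1,PS=0
  L1 @0x54[5] → 0x56007  P=1,RW=1,US=1,PS=0
  L2 @0x56[16] → 0x57007  P=1,RW=1,US=1,PS=0
  L3 @0x57[17] → 0x5B007  P=1,RW=1,US=1,PS=0
  → PA=0x5B83C  (4 entries read)
#6 VA=0xA8542205686 (r,kernel):
  L0 @0x3A[21] → 0x5C007  P=1,RW=1,US=1,PS=0
  L1 @0x5C[21] → 0x60007  P=1,RW=1,US=1,PS=0
  L2 @0x60[17] → 0x64007  P=1,RW=1,US=1,PS=0
  L3 @0x64[5] → 0x66007  P=1,RW=1,US=1,PS=0
  → PA=0x66686  (4 entries read)
#7 VA=0x887C3819F17 (r,kernel):
  L0 @0x3A[17] → 0x68007  P=1,RW=1,US=1,PS=0
  L1 @0x68[31] → 0x6B007  P=1,RW=1,US=1,PS=0
  L2 @0x6B[28] → 0x6E007  P=1,RW=1,US=1,PS=0
  L3 @0x6E[25] → 0x71007  P=1,RW=1,US=1,PS=0
  → PA=0x71F17  (4 entries read)

Entries read for #0: 4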